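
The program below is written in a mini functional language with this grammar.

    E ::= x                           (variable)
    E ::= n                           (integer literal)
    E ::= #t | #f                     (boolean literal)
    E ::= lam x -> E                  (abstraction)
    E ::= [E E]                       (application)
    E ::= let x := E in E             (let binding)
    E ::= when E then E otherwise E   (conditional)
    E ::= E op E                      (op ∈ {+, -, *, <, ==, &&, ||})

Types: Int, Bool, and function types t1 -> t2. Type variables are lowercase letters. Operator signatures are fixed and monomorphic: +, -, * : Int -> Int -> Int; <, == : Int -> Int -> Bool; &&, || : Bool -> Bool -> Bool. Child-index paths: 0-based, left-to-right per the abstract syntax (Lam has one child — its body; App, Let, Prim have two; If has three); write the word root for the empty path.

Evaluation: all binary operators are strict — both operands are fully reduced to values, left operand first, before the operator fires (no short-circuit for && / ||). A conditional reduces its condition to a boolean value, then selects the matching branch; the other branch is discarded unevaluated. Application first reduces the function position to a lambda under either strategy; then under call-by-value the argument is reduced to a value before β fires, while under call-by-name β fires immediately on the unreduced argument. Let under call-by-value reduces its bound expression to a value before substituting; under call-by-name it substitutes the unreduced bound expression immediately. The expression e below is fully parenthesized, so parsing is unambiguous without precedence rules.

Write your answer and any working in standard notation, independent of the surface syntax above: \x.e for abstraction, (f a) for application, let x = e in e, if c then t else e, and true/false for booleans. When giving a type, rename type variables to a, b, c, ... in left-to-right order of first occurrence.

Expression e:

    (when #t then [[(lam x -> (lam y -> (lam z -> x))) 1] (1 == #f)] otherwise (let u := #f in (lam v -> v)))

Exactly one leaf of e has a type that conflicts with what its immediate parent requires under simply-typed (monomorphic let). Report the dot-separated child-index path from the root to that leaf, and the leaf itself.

Working:
  unify Bool ~ Bool
x : a
\z._ : c -> a
\y._ : b -> c -> a
\x._ : a -> b -> c -> a
  unify a -> b -> c -> a ~ Int -> d
  unify a ~ Int
  unify b -> c -> Int ~ d
_ _ : b -> c -> Int
  unify Int ~ Int
  unify Bool ~ Int
  FAIL: mismatch Bool ~ Int

Answer: 1.1.1 : false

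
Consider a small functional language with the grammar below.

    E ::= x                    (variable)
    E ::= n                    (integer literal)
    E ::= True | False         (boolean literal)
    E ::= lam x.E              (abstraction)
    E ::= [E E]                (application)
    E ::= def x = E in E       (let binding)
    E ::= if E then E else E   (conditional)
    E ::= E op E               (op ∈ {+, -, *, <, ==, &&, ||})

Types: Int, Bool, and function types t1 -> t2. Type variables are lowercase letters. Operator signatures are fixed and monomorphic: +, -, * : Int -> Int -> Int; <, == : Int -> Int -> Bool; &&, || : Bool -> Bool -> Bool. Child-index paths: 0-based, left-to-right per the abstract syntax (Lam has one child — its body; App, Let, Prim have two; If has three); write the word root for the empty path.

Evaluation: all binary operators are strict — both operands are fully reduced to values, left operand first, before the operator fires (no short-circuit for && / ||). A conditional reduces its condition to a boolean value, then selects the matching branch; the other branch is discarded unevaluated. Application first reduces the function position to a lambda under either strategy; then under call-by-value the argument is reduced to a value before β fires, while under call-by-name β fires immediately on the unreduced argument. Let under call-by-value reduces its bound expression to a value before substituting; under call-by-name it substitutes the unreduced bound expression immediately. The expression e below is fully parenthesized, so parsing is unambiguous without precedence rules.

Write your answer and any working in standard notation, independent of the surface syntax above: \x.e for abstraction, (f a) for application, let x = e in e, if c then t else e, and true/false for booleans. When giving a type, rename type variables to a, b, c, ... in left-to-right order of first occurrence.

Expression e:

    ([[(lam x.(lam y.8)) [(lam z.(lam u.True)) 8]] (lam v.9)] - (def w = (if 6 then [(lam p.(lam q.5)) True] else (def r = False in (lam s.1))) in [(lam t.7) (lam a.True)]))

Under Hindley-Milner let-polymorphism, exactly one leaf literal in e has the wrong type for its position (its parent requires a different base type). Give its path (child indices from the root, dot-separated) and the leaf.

Answer: 1.0.0 : 6

Trace:
\y._ : b -> Int
\x._ : a -> b -> Int
\u._ : d -> Bool
\z._ : c -> d -> Bool
  unify c -> d -> Bool ~ Int -> e
  unify c ~ Int
  unify d -> Bool ~ e
_ _ : d -> Bool
  unify a -> b -> Int ~ (d -> Bool) -> f
  unify a ~ d -> Bool
  unify b -> Int ~ f
_ _ : b -> Int
\v._ : g -> Int
  unify b -> Int ~ (g -> Int) -> h
  unify b ~ g -> Int
  unify Int ~ h
_ _ : Int
  unify Int ~ Int
  unify Int ~ Bool
  FAIL: mismatch Int ~ Bool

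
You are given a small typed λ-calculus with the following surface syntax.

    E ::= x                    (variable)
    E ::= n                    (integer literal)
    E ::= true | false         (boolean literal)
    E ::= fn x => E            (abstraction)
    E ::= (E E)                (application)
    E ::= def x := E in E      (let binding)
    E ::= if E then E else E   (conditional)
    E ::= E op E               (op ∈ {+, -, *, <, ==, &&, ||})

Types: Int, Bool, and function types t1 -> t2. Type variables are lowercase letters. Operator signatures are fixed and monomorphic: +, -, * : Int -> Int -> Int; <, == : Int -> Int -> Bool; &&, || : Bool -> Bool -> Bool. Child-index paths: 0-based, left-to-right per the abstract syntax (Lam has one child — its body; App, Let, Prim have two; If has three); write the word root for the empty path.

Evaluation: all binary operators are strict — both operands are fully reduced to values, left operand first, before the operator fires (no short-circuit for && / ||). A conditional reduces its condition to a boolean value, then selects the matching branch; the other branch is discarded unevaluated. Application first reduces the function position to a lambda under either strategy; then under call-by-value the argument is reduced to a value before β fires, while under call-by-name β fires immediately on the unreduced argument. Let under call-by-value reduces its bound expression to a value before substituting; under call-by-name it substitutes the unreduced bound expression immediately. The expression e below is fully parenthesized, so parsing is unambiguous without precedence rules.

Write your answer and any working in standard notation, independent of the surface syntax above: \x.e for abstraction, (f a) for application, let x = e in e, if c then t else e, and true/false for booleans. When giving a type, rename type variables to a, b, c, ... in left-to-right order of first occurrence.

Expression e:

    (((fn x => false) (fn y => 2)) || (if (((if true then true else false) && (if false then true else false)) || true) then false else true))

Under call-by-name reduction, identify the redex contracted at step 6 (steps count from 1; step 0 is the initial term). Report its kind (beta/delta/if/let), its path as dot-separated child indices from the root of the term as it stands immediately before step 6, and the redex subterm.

Trace:
step 0: (((\x.false) (\y.2)) || (if (((if true then true else false) && (if false then true else false)) || true) then false else true))
step 1: [beta@0] (false || (if (((if true then true else false) && (if false then true else false)) || true) then false else true))
step 2: [if@1.0.0.0] (false || (if ((true && (if false then true else false)) || true) then false else true))
step 3: [if@1.0.0.1] (false || (if ((true && false) || true) then false else true))
step 4: [delta@1.0.0] (false || (if (false || true) then false else true))
step 5: [delta@1.0] (false || (if true then false else true))
step 6: [if@1] (false || false)

Answer: if at 1 : (if true then false else true)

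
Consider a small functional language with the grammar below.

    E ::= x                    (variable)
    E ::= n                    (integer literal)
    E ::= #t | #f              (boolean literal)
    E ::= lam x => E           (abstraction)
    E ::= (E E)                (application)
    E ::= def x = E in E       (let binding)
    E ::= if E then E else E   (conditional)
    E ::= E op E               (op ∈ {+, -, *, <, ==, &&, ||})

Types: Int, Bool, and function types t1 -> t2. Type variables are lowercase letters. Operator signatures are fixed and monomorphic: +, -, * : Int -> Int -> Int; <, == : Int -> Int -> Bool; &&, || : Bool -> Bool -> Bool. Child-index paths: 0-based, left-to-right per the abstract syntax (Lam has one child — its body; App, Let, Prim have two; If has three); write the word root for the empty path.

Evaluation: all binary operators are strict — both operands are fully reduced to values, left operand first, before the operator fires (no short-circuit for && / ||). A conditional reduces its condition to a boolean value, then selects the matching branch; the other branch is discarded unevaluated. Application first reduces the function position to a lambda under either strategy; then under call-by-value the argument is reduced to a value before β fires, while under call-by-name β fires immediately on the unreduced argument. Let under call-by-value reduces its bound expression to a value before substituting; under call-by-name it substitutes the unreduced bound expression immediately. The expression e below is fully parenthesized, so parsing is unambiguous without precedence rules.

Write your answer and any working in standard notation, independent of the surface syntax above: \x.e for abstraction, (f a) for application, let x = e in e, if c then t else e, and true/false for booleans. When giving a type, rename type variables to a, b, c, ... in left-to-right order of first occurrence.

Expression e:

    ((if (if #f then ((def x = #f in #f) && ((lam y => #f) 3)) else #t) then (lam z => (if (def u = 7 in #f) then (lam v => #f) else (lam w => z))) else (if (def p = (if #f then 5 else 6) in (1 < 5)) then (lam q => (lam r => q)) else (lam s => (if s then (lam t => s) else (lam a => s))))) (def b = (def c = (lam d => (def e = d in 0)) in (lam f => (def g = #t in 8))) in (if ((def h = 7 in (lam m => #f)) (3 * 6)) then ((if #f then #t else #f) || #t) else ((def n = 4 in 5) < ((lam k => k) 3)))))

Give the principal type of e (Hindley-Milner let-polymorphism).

Answer: a -> Bool

Working:
  unify Bool ~ Bool
let x : Bool
  unify Bool ~ Bool
\y._ : a -> Bool
  unify a -> Bool ~ Int -> b
  unify a ~ Int
  unify Bool ~ b
_ _ : Bool
  unify Bool ~ Bool
  unify Bool ~ Bool
  unify Bool ~ Bool
let u : Int
  unify Bool ~ Bool
\v._ : d -> Bool
z : c
\w._ : e -> c
  unify d -> Bool ~ e -> c
  unify d ~ e
  unify Bool ~ c
\z._ : Bool -> e -> Bool
  unify Bool ~ Bool
  unify Int ~ Int
let p : Int
  unify Int ~ Int
  unify Int ~ Int
  unify Bool ~ Bool
q : f
\r._ : g -> f
\q._ : f -> g -> f
s : h
  unify h ~ Bool
s : Bool
\t._ : i -> Bool
s : Bool
\a._ : j -> Bool
  unify i -> Bool ~ j -> Bool
  unify i ~ j
  unify Bool ~ Bool
\s._ : Bool -> j -> Bool
  unify f -> g -> f ~ Bool -> j -> Bool
  unify f ~ Bool
  unify g -> Bool ~ j -> Bool
  unify g ~ j
  unify Bool ~ Bool
  unify Bool -> e -> Bool ~ Bool -> j -> Bool
  unify Bool ~ Bool
  unify e -> Bool ~ j -> Bool
  unify e ~ j
  unify Bool ~ Bool
d : k
let e : k
\d._ : k -> Int
let c : forall. k -> Int
let g : Bool
\f._ : l -> Int
let b : forall. l -> Int
let h : Int
\m._ : m -> Bool
  unify Int ~ Int
  unify Int ~ Int
  unify m -> Bool ~ Int -> n
  unify m ~ Int
  unify Bool ~ n
_ _ : Bool
  unify Bool ~ Bool
  unify Bool ~ Bool
  unify Bool ~ Bool
  unify Bool ~ Bool
  unify Bool ~ Bool
let n : Int
  unify Int ~ Int
k : o
\k._ : o -> o
  unify o -> o ~ Int -> p
  unify o ~ Int
  unify Int ~ p
_ _ : Int
  unify Int ~ Int
  unify Bool ~ Bool
  unify Bool -> j -> Bool ~ Bool -> q
  unify Bool ~ Bool
  unify j -> Bool ~ q
_ _ : j -> Bool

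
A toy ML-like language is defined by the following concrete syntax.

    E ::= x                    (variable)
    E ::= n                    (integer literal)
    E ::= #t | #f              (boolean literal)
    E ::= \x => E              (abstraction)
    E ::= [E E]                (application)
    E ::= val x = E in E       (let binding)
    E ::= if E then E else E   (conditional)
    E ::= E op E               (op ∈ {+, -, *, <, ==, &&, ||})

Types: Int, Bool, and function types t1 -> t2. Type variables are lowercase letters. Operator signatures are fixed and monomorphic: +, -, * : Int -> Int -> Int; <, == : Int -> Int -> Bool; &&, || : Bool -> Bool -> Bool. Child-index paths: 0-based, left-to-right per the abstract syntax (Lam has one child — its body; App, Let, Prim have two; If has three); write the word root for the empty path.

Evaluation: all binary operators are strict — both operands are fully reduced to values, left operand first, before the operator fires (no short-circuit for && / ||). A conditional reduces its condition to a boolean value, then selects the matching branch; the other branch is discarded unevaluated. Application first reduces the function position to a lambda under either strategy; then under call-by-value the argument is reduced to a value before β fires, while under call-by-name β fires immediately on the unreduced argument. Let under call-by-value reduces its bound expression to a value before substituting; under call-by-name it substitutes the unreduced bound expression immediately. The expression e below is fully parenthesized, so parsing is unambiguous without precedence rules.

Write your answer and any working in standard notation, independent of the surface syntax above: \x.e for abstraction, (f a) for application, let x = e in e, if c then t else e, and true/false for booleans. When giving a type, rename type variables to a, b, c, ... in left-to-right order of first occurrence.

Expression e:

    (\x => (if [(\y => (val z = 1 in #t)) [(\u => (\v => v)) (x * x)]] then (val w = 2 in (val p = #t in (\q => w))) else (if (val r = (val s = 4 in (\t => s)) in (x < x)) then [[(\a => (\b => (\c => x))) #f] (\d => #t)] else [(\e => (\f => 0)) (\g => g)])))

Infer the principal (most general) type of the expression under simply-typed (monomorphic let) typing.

Answer: Int -> a -> Int

Derivation:
let z : Int
\y._ : b -> Bool
v : d
\v._ : d -> d
\u._ : c -> d -> d
x : a
  unify a ~ Int
x : Int
  unify Int ~ Int
  unify c -> d -> d ~ Int -> e
  unify c ~ Int
  unify d -> d ~ e
_ _ : d -> d
  unify b -> Bool ~ (d -> d) -> f
  unify b ~ d -> d
  unify Bool ~ f
_ _ : Bool
  unify Bool ~ Bool
let w : Int
let p : Bool
w : Int
\q._ : g -> Int
let s : Int
s : Int
\t._ : h -> Int
let r : h -> Int
x : Int
  unify Int ~ Int
x : Int
  unify Int ~ Int
  unify Bool ~ Bool
x : Int
\c._ : k -> Int
\b._ : j -> k -> Int
\a._ : i -> j -> k -> Int
  unify i -> j -> k -> Int ~ Bool -> l
  unify i ~ Bool
  unify j -> k -> Int ~ l
_ _ : j -> k -> Int
\d._ : m -> Bool
  unify j -> k -> Int ~ (m -> Bool) -> n
  unify j ~ m -> Bool
  unify k -> Int ~ n
_ _ : k -> Int
\f._ : p -> Int
\e._ : o -> p -> Int
g : q
\g._ : q -> q
  unify o -> p -> Int ~ (q -> q) -> r
  unify o ~ q -> q
  unify p -> Int ~ r
_ _ : p -> Int
  unify k -> Int ~ p -> Int
  unify k ~ p
  unify Int ~ Int
  unify g -> Int ~ p -> Int
  unify g ~ p
  unify Int ~ Int
\x._ : Int -> p -> Int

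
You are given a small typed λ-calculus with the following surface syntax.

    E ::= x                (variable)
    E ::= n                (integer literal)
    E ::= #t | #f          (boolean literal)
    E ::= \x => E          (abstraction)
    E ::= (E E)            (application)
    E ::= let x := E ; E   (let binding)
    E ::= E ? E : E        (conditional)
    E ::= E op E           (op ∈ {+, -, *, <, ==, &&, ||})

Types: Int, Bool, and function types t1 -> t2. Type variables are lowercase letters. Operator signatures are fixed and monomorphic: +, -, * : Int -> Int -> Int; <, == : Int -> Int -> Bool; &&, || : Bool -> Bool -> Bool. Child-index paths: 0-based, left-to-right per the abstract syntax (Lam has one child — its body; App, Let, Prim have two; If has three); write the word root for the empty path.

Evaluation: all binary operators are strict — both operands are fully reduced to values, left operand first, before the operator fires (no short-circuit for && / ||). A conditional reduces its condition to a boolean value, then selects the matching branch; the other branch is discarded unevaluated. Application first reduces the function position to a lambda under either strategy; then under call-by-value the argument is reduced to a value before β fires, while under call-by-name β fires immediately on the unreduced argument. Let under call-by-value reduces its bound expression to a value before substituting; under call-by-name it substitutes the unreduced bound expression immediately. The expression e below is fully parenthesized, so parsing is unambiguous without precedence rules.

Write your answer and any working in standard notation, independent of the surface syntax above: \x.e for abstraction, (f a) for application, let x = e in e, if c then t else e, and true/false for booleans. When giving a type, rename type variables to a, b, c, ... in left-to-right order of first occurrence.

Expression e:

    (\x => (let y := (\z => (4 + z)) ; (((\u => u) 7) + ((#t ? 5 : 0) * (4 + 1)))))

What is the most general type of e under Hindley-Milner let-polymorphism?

Working:
  unify Int ~ Int
z : b
  unify b ~ Int
\z._ : Int -> Int
let y : Int -> Int
u : c
\u._ : c -> c
  unify c -> c ~ Int -> d
  unify c ~ Int
  unify Int ~ d
_ _ : Int
  unify Int ~ Int
  unify Bool ~ Bool
  unify Int ~ Int
  unify Int ~ Int
  unify Int ~ Int
  unify Int ~ Int
  unify Int ~ Int
  unify Int ~ Int
\x._ : a -> Int

Answer: a -> Int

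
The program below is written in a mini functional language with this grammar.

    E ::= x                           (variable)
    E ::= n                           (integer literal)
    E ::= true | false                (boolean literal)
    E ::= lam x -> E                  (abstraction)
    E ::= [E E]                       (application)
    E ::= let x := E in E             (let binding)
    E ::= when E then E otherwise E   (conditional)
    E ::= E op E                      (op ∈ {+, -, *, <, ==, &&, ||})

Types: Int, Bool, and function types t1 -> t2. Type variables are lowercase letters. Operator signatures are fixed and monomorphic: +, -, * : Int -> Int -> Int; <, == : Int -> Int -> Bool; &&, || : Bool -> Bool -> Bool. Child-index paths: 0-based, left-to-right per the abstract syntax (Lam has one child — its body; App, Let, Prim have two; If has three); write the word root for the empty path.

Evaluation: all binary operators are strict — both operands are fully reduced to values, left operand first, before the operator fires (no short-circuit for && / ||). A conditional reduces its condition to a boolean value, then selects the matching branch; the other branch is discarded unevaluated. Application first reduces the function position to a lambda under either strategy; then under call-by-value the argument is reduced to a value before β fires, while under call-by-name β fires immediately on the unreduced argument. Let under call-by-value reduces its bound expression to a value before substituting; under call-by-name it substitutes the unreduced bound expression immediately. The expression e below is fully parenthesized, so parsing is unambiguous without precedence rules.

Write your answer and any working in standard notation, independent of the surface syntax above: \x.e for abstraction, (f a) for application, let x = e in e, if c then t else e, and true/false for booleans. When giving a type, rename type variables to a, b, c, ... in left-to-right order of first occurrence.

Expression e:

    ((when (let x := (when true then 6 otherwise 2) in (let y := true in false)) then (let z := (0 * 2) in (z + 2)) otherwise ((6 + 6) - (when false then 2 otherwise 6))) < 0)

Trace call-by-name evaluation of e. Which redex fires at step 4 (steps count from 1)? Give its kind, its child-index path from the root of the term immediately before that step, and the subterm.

Answer: delta at 0.0 : (6 + 6)

Working:
step 0: ((if (let x = (if true then 6 else 2) in (let y = true in false)) then (let z = (0 * 2) in (z + 2)) else ((6 + 6) - (if false then 2 else 6))) < 0)
step 1: [let@0.0] ((if (let y = true in false) then (let z = (0 * 2) in (z + 2)) else ((6 + 6) - (if false then 2 else 6))) < 0)
step 2: [let@0.0] ((if false then (let z = (0 * 2) in (z + 2)) else ((6 + 6) - (if false then 2 else 6))) < 0)
step 3: [if@0] (((6 + 6) - (if false then 2 else 6)) < 0)
step 4: [delta@0.0] ((12 - (if false then 2 else 6)) < 0)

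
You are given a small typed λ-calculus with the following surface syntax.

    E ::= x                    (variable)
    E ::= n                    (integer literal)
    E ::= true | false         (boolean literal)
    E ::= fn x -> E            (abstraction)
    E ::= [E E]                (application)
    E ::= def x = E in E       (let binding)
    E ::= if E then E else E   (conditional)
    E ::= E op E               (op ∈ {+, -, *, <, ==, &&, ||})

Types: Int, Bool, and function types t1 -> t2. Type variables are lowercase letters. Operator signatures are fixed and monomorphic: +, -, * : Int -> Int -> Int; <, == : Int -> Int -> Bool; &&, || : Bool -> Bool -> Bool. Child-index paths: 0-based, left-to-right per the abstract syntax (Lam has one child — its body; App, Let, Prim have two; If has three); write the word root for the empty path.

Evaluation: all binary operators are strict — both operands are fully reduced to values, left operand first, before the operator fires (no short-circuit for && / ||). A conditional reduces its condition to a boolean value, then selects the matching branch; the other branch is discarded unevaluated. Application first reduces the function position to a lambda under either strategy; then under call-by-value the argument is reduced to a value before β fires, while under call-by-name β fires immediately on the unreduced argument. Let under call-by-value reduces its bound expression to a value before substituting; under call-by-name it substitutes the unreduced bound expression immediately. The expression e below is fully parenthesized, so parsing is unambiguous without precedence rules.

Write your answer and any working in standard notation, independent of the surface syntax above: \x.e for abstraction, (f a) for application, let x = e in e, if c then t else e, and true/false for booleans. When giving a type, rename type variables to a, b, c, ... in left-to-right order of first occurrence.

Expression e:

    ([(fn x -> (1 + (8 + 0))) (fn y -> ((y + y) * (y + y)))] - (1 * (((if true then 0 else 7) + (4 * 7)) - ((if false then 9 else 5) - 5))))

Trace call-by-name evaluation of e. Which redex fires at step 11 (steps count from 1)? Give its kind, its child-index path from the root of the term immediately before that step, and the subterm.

Derivation:
step 0: (((\x.(1 + (8 + 0))) (\y.((y + y) * (y + y)))) - (1 * (((if true then 0 else 7) + (4 * 7)) - ((if false then 9 else 5) - 5))))
step 1: [beta@0] ((1 + (8 + 0)) - (1 * (((if true then 0 else 7) + (4 * 7)) - ((if false then 9 else 5) - 5))))
step 2: [delta@0.1] ((1 + 8) - (1 * (((if true then 0 else 7) + (4 * 7)) - ((if false then 9 else 5) - 5))))
step 3: [delta@0] (9 - (1 * (((if true then 0 else 7) + (4 * 7)) - ((if false then 9 else 5) - 5))))
step 4: [if@1.1.0.0] (9 - (1 * ((0 + (4 * 7)) - ((if false then 9 else 5) - 5))))
step 5: [delta@1.1.0.1] (9 - (1 * ((0 + 28) - ((if false then 9 else 5) - 5))))
step 6: [delta@1.1.0] (9 - (1 * (28 - ((if false then 9 else 5) - 5))))
step 7: [if@1.1.1.0] (9 - (1 * (28 - (5 - 5))))
step 8: [delta@1.1.1] (9 - (1 * (28 - 0)))
step 9: [delta@1.1] (9 - (1 * 28))
step 10: [delta@1] (9 - 28)
step 11: [delta@root] -19

Answer: delta at root : (9 - 28)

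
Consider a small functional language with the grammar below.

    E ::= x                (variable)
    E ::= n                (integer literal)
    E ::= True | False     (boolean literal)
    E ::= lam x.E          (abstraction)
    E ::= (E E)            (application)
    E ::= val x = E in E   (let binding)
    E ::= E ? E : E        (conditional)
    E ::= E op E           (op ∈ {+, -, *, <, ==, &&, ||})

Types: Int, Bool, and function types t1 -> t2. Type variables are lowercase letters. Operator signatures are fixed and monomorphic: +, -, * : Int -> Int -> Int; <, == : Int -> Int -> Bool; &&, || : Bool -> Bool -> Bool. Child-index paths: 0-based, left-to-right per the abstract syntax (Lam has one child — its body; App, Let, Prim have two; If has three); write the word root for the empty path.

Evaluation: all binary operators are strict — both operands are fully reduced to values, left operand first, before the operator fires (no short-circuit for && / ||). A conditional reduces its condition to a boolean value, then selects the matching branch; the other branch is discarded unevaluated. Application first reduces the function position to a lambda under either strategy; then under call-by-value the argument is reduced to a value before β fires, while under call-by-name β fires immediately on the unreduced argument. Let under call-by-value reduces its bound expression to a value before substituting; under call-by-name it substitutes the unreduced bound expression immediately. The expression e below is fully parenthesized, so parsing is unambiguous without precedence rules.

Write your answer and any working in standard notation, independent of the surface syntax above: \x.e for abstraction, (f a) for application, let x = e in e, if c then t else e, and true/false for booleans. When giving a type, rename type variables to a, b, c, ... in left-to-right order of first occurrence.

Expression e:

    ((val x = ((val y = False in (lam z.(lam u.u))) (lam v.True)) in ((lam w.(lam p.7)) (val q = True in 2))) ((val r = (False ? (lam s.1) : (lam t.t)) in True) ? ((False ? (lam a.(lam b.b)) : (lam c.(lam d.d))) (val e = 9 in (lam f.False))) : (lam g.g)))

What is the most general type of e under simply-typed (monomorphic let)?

Answer: Int

Derivation:
let y : Bool
u : b
\u._ : b -> b
\z._ : a -> b -> b
\v._ : c -> Bool
  unify a -> b -> b ~ (c -> Bool) -> d
  unify a ~ c -> Bool
  unify b -> b ~ d
_ _ : b -> b
let x : b -> b
\p._ : f -> Int
\w._ : e -> f -> Int
let q : Bool
  unify e -> f -> Int ~ Int -> g
  unify e ~ Int
  unify f -> Int ~ g
_ _ : f -> Int
  unify Bool ~ Bool
\s._ : h -> Int
t : i
\t._ : i -> i
  unify h -> Int ~ i -> i
  unify h ~ i
  unify Int ~ i
let r : Int -> Int
  unify Bool ~ Bool
  unify Bool ~ Bool
b : k
\b._ : k -> k
\a._ : j -> k -> k
d : m
\d._ : m -> m
\c._ : l -> m -> m
  unify j -> k -> k ~ l -> m -> m
  unify j ~ l
  unify k -> k ~ m -> m
  unify k ~ m
  unify m ~ m
let e : Int
\f._ : n -> Bool
  unify l -> m -> m ~ (n -> Bool) -> o
  unify l ~ n -> Bool
  unify m -> m ~ o
_ _ : m -> m
g : p
\g._ : p -> p
  unify m -> m ~ p -> p
  unify m ~ p
  unify p ~ p
  unify f -> Int ~ (p -> p) -> q
  unify f ~ p -> p
  unify Int ~ q
_ _ : Int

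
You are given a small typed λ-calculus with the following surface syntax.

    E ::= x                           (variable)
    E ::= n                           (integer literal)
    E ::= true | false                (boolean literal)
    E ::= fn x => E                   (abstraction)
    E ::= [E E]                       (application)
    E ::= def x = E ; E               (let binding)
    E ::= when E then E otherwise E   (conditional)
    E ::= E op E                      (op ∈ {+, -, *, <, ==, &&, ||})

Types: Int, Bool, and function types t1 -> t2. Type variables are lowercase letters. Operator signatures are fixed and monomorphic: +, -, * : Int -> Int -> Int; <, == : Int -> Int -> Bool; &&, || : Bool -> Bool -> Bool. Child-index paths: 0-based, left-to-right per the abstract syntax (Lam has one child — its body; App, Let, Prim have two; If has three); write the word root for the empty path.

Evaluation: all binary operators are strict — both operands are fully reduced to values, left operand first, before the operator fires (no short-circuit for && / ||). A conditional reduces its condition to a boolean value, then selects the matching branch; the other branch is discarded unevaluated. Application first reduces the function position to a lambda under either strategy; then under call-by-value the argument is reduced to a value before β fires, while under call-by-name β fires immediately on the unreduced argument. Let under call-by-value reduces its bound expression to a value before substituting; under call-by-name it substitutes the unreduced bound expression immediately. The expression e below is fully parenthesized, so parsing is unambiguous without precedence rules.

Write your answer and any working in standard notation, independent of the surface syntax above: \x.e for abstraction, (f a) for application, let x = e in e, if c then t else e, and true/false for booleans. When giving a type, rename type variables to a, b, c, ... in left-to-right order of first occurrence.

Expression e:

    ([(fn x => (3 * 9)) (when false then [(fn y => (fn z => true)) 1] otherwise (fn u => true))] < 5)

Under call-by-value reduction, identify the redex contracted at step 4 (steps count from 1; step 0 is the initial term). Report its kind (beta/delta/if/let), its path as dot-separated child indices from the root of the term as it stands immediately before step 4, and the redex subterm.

Answer: delta at root : (27 < 5)

Derivation:
step 0: (((\x.(3 * 9)) (if false then ((\y.(\z.true)) 1) else (\u.true))) < 5)
step 1: [if@0.1] (((\x.(3 * 9)) (\u.true)) < 5)
step 2: [beta@0] ((3 * 9) < 5)
step 3: [delta@0] (27 < 5)
step 4: [delta@root] false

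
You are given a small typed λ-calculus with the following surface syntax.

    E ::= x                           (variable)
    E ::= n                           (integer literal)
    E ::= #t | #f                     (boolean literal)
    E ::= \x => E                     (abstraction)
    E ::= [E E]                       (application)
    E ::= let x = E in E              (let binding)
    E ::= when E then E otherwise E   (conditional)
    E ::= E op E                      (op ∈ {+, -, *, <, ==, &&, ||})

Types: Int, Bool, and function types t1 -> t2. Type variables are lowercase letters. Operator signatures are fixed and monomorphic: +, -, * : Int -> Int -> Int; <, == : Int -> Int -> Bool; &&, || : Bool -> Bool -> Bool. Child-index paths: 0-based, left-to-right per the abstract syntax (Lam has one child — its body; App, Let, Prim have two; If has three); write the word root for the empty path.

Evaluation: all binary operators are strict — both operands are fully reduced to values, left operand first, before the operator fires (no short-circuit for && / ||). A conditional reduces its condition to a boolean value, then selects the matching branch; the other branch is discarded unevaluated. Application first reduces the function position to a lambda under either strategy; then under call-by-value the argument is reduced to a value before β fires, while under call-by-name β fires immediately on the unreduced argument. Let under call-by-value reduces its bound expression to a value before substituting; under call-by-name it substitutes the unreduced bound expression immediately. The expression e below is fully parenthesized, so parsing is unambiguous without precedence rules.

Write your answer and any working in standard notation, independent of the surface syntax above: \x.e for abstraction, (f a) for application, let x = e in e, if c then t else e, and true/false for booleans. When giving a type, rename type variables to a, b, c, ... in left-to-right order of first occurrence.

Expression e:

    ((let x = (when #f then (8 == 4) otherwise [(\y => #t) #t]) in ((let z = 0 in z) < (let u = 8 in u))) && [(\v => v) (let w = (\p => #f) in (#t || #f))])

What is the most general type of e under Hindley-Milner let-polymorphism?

Answer: Bool

Trace:
  unify Bool ~ Bool
  unify Int ~ Int
  unify Int ~ Int
\y._ : a -> Bool
  unify a -> Bool ~ Bool -> b
  unify a ~ Bool
  unify Bool ~ b
_ _ : Bool
  unify Bool ~ Bool
let x : Bool
let z : Int
z : Int
  unify Int ~ Int
let u : Int
u : Int
  unify Int ~ Int
  unify Bool ~ Bool
v : c
\v._ : c -> c
\p._ : d -> Bool
let w : forall. d -> Bool
  unify Bool ~ Bool
  unify Bool ~ Bool
  unify c -> c ~ Bool -> e
  unify c ~ Bool
  unify Bool ~ e
_ _ : Bool
  unify Bool ~ Bool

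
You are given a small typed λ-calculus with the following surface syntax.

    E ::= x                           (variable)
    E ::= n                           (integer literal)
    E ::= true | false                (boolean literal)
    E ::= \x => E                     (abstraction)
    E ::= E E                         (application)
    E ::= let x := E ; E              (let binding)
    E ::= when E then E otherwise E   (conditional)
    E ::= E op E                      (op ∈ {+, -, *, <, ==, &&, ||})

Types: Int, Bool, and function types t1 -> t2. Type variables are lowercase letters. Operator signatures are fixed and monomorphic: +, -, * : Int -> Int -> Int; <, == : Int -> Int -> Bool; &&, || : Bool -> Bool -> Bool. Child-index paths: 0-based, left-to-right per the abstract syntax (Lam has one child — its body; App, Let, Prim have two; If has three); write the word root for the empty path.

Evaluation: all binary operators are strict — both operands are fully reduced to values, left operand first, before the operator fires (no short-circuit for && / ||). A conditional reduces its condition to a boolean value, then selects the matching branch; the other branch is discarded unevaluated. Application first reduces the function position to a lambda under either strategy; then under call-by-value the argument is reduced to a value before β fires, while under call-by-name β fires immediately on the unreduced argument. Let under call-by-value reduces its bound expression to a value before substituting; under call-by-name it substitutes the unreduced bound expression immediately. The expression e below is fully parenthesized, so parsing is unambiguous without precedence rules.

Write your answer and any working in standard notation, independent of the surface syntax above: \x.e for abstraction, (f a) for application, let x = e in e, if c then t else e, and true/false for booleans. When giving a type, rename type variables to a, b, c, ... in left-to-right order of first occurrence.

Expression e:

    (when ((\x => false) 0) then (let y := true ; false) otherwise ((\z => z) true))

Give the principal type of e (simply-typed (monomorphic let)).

Answer: Bool

Derivation:
\x._ : a -> Bool
  unify a -> Bool ~ Int -> b
  unify a ~ Int
  unify Bool ~ b
_ _ : Bool
  unify Bool ~ Bool
let y : Bool
z : c
\z._ : c -> c
  unify c -> c ~ Bool -> d
  unify c ~ Bool
  unify Bool ~ d
_ _ : Bool
  unify Bool ~ Bool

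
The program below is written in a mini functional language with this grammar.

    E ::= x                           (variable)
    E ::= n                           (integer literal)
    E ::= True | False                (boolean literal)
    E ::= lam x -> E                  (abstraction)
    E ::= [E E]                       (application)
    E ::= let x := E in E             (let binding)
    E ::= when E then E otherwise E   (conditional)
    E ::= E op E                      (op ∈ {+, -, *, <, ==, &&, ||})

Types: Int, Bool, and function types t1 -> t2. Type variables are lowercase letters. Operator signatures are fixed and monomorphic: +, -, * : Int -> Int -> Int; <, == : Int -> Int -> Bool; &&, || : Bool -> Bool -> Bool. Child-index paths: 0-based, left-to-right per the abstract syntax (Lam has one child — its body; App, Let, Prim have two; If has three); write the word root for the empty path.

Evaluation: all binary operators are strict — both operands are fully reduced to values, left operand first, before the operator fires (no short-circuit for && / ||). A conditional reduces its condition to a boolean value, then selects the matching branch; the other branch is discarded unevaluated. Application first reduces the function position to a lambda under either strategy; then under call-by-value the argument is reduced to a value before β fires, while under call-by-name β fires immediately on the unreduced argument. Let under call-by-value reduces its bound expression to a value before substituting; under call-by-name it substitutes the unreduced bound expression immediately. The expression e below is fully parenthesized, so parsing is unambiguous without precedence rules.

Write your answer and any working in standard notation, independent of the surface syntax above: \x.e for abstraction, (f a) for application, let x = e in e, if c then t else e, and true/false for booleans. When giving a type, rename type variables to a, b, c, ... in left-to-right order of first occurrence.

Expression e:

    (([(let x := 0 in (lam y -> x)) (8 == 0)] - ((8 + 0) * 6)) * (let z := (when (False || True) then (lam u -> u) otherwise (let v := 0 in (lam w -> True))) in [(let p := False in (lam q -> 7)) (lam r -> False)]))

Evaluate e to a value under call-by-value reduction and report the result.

Derivation:
step 0: ((((let x = 0 in (\y.x)) (8 == 0)) - ((8 + 0) * 6)) * (let z = (if (false || true) then (\u.u) else (let v = 0 in (\w.true))) in ((let p = false in (\q.7)) (\r.false))))
step 1: [let@0.0.0] ((((\y.0) (8 == 0)) - ((8 + 0) * 6)) * (let z = (if (false || true) then (\u.u) else (let v = 0 in (\w.true))) in ((let p = false in (\q.7)) (\r.false))))
step 2: [delta@0.0.1] ((((\y.0) false) - ((8 + 0) * 6)) * (let z = (if (false || true) then (\u.u) else (let v = 0 in (\w.true))) in ((let p = false in (\q.7)) (\r.false))))
step 3: [beta@0.0] ((0 - ((8 + 0) * 6)) * (let z = (if (false || true) then (\u.u) else (let v = 0 in (\w.true))) in ((let p = false in (\q.7)) (\r.false))))
step 4: [delta@0.1.0] ((0 - (8 * 6)) * (let z = (if (false || true) then (\u.u) else (let v = 0 in (\w.true))) in ((let p = false in (\q.7)) (\r.false))))
step 5: [delta@0.1] ((0 - 48) * (let z = (if (false || true) then (\u.u) else (let v = 0 in (\w.true))) in ((let p = false in (\q.7)) (\r.false))))
step 6: [delta@0] (-48 * (let z = (if (false || true) then (\u.u) else (let v = 0 in (\w.true))) in ((let p = false in (\q.7)) (\r.false))))
step 7: [delta@1.0.0] (-48 * (let z = (if true then (\u.u) else (let v = 0 in (\w.true))) in ((let p = false in (\q.7)) (\r.false))))
step 8: [if@1.0] (-48 * (let z = (\u.u) in ((let p = false in (\q.7)) (\r.false))))
step 9: [let@1] (-48 * ((let p = false in (\q.7)) (\r.false)))
step 10: [let@1.0] (-48 * ((\q.7) (\r.false)))
step 11: [beta@1] (-48 * 7)
step 12: [delta@root] -336

Answer: -336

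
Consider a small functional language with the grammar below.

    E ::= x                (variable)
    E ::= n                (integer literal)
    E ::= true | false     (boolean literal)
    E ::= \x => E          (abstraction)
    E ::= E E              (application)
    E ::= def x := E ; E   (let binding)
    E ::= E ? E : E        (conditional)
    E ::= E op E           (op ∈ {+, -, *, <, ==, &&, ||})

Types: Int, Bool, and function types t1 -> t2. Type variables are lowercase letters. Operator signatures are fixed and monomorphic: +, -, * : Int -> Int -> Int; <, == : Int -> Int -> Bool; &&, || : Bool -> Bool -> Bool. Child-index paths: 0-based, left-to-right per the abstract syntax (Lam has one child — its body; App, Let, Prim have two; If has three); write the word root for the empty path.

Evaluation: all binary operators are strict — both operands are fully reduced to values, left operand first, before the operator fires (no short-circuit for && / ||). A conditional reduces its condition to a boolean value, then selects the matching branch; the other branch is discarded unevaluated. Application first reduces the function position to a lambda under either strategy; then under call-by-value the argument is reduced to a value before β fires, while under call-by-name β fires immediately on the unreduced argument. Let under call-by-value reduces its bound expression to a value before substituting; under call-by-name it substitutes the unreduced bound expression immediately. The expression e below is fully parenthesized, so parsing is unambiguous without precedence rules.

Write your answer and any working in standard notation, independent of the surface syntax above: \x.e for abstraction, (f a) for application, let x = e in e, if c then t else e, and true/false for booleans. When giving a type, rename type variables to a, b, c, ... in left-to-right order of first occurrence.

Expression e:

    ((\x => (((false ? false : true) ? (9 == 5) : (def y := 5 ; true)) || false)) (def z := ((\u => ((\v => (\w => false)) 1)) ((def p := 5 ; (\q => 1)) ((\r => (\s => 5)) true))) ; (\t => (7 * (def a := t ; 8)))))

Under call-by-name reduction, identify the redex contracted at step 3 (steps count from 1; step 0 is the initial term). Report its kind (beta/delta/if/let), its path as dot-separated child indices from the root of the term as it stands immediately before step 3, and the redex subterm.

Trace:
step 0: ((\x.((if (if false then false else true) then (9 == 5) else (let y = 5 in true)) || false)) (let z = ((\u.((\v.(\w.false)) 1)) ((let p = 5 in (\q.1)) ((\r.(\s.5)) true))) in (\t.(7 * (let a = t in 8)))))
step 1: [beta@root] ((if (if false then false else true) then (9 == 5) else (let y = 5 in true)) || false)
step 2: [if@0.0] ((if true then (9 == 5) else (let y = 5 in true)) || false)
step 3: [if@0] ((9 == 5) || false)

Answer: if at 0 : (if true then (9 == 5) else (let y = 5 in true))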